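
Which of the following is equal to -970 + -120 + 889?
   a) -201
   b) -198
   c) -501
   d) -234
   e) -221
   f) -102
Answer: a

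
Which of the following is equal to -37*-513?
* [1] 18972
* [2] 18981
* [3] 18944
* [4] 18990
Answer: 2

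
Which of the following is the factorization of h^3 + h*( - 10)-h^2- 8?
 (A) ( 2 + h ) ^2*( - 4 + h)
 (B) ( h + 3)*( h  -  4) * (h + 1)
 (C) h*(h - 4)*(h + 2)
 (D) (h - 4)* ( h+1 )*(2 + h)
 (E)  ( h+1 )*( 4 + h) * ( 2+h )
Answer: D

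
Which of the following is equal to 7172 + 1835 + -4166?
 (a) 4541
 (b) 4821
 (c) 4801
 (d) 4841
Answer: d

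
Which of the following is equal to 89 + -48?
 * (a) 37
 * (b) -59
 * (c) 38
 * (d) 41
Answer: d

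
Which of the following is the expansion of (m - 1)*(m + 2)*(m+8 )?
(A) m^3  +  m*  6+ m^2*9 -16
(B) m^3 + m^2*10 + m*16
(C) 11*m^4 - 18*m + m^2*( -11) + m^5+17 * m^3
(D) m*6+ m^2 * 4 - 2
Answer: A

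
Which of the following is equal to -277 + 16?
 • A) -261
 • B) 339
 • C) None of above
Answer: A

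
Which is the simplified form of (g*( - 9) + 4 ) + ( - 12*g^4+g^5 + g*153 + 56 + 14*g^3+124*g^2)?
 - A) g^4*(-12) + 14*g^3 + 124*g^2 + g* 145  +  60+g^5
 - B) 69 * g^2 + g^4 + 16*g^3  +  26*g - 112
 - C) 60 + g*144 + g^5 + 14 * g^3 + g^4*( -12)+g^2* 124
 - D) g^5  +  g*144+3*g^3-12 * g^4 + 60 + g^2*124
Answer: C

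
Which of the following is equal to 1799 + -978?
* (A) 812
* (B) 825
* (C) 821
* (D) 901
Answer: C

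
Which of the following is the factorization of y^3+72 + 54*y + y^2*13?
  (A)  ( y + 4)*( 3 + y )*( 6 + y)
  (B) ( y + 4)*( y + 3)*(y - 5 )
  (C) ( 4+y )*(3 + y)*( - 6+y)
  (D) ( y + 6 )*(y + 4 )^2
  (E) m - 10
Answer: A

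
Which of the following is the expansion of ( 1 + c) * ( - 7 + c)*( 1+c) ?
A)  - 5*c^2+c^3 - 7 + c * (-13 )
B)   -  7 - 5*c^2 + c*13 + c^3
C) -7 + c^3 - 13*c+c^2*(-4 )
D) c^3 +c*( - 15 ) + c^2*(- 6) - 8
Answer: A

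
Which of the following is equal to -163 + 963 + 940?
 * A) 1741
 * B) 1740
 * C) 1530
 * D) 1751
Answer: B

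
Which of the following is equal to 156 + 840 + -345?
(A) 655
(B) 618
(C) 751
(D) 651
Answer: D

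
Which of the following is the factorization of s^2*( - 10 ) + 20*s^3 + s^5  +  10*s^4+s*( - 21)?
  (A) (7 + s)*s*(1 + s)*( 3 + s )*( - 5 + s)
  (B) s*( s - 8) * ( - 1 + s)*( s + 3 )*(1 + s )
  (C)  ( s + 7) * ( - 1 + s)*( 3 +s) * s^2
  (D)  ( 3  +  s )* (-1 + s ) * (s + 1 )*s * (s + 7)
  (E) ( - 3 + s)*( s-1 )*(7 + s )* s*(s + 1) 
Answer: D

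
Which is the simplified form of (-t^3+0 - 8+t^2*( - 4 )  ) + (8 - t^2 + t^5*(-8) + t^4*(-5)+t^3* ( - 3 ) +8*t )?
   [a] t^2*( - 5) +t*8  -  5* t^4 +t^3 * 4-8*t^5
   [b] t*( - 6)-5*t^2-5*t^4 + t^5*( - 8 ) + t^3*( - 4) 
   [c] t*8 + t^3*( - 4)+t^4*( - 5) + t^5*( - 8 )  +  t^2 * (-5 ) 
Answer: c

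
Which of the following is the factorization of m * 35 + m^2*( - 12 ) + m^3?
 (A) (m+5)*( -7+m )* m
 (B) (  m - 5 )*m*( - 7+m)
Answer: B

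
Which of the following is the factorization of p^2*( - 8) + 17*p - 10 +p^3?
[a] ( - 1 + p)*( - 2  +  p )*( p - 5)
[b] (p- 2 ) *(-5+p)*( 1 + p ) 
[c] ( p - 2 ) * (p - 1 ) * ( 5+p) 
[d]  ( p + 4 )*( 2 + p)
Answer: a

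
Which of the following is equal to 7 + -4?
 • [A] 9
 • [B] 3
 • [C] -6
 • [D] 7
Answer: B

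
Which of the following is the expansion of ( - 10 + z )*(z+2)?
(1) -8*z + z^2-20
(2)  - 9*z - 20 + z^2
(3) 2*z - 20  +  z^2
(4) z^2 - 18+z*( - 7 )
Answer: 1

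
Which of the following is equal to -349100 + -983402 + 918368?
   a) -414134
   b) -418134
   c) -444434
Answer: a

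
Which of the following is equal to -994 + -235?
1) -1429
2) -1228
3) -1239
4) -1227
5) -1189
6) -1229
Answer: 6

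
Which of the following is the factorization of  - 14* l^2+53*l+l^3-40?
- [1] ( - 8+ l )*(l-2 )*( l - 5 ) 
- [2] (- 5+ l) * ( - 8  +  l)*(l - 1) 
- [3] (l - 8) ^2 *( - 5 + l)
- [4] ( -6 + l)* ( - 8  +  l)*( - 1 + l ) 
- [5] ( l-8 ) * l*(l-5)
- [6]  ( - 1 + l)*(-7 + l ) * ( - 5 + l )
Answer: 2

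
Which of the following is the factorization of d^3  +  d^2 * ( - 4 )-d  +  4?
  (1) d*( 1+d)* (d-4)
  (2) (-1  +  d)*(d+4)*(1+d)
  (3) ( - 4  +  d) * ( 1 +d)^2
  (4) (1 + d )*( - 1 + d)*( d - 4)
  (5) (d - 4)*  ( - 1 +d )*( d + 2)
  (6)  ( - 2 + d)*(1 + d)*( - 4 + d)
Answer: 4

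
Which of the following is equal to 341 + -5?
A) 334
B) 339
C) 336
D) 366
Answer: C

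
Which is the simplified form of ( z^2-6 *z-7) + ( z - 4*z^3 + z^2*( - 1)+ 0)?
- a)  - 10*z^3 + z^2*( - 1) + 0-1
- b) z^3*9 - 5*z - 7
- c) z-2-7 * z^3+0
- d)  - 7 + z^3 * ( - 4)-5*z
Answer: d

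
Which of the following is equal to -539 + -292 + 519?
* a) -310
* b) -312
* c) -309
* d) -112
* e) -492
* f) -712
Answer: b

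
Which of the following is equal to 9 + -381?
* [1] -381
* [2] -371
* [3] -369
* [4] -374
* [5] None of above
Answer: 5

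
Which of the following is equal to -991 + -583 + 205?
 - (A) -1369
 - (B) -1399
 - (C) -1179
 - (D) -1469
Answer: A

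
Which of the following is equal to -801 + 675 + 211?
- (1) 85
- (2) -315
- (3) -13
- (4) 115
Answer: 1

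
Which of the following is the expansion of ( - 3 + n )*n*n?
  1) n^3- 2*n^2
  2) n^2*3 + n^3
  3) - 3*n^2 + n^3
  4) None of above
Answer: 3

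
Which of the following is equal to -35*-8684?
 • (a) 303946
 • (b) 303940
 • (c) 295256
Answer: b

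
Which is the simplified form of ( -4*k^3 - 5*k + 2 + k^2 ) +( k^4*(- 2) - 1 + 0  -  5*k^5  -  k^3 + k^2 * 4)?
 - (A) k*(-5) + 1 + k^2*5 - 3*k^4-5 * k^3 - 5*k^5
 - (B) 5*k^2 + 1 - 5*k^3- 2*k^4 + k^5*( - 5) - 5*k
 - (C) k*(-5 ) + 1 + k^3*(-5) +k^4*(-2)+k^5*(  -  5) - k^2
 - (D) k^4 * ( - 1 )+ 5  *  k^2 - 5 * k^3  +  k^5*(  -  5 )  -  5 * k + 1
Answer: B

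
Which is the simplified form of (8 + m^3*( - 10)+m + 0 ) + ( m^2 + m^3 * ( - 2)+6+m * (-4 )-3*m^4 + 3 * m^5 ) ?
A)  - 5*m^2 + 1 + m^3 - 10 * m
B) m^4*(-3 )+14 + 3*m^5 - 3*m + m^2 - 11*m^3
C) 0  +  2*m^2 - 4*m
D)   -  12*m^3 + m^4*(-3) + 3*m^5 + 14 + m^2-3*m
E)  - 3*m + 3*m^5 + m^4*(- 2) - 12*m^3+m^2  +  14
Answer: D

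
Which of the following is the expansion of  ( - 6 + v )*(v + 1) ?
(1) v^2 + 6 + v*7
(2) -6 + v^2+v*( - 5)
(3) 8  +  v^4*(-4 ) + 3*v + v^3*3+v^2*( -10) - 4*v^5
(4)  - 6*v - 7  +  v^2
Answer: 2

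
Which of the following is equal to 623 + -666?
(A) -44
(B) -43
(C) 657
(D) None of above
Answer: B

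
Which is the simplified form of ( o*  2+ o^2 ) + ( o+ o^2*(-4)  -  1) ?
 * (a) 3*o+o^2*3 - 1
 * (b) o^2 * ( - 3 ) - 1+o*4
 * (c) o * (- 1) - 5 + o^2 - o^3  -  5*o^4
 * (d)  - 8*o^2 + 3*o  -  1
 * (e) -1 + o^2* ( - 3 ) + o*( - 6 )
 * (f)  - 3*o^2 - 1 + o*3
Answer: f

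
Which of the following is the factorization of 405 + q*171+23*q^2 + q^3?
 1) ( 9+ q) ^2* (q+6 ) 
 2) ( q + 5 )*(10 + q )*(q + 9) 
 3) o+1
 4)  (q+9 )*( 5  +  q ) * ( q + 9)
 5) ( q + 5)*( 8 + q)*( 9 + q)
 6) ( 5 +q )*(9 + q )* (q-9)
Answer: 4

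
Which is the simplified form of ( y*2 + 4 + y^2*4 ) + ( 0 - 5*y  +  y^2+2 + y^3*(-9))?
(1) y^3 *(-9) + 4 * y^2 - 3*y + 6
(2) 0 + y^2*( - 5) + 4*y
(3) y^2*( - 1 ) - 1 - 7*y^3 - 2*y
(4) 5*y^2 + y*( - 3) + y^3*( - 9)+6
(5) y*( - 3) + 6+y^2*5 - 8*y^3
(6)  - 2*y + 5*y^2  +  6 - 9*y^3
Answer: 4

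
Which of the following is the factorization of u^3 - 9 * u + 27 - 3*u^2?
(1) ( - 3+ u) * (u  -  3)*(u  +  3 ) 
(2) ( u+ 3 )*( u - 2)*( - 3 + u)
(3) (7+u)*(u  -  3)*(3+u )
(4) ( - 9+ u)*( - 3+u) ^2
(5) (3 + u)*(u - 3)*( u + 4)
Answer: 1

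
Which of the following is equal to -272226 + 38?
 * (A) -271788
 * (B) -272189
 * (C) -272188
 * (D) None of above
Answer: C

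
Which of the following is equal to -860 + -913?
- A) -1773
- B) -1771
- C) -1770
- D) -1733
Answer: A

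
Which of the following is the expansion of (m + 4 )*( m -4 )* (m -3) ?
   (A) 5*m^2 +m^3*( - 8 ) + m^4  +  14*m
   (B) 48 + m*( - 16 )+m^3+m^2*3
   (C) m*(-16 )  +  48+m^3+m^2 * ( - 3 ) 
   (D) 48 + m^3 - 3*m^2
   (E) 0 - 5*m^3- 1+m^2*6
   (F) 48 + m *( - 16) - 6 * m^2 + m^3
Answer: C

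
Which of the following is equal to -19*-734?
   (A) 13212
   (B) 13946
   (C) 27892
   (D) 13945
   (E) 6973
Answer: B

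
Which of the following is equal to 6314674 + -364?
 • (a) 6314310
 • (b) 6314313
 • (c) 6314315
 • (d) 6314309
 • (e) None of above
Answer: a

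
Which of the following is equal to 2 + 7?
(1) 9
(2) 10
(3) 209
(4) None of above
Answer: 1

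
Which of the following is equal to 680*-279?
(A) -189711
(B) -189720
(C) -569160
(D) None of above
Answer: B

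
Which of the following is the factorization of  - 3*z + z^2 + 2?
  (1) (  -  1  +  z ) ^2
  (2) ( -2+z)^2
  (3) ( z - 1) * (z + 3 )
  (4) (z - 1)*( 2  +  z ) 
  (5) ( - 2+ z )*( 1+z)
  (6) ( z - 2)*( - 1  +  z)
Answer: 6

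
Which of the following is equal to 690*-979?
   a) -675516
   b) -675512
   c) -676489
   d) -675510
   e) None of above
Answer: d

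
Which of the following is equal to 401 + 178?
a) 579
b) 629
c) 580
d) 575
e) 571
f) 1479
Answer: a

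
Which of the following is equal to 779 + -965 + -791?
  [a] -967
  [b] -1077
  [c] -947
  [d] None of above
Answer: d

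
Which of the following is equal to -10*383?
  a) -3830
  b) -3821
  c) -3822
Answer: a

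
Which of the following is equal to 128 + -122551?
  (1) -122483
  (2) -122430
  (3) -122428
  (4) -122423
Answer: 4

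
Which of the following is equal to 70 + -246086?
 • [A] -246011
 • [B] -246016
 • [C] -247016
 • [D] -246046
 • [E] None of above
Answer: B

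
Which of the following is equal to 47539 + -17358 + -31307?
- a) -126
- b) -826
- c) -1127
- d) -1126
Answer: d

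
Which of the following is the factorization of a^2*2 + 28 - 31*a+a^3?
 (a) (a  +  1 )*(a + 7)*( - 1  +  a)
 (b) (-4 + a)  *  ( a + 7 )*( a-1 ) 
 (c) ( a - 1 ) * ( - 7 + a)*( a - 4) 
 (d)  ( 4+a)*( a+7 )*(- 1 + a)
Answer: b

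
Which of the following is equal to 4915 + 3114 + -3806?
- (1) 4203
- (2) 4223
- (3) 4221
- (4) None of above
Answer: 2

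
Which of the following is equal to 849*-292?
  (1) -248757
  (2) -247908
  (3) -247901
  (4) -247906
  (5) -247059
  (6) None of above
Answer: 2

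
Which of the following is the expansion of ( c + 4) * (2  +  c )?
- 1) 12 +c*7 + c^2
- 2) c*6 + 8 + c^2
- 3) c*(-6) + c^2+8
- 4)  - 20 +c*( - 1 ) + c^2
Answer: 2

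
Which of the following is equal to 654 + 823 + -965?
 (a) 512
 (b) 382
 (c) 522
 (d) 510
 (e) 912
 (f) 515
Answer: a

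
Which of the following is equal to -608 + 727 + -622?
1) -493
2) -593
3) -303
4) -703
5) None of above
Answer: 5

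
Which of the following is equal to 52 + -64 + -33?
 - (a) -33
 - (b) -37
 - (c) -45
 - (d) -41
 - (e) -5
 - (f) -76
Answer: c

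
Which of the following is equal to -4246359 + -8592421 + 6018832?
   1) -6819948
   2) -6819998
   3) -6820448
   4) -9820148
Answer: 1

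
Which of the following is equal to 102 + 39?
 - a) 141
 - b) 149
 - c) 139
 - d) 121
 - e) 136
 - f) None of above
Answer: a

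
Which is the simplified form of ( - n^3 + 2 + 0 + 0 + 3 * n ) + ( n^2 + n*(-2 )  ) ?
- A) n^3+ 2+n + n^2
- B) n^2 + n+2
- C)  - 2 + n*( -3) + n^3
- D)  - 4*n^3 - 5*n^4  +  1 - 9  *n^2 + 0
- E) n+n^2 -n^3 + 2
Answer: E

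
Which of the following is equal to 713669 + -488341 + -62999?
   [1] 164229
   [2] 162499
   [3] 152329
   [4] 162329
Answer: 4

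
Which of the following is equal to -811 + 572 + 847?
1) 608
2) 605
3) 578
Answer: 1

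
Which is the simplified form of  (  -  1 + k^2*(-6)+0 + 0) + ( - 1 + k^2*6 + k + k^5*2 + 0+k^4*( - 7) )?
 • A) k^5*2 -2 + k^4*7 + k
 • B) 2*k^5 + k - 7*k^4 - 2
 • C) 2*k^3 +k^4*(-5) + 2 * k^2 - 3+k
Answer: B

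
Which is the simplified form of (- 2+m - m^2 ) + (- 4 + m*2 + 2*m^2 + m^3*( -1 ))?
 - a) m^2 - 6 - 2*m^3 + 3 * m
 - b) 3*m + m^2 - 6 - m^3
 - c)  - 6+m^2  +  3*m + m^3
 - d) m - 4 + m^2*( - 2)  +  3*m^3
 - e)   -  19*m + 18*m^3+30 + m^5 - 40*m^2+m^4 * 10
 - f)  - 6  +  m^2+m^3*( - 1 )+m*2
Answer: b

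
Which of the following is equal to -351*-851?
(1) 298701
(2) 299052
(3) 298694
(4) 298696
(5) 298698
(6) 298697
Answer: 1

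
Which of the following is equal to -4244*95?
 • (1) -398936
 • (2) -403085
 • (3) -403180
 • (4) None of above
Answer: 3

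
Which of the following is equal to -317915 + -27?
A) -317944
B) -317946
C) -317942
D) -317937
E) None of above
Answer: C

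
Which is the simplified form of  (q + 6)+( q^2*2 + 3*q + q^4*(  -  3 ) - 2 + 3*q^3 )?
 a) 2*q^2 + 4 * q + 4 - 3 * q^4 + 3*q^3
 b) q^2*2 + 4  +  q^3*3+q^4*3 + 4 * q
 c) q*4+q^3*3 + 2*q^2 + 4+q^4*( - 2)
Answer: a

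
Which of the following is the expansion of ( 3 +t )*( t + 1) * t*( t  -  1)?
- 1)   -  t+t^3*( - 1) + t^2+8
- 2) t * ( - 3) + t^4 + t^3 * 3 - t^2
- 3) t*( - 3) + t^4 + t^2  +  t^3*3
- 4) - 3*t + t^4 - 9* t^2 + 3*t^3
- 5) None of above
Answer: 2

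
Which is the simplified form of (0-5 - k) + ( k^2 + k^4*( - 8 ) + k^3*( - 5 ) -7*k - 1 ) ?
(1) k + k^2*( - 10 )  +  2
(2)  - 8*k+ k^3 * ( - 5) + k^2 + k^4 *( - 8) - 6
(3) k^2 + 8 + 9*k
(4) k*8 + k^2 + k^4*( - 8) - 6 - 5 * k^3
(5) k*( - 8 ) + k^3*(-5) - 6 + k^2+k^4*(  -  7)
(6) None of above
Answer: 2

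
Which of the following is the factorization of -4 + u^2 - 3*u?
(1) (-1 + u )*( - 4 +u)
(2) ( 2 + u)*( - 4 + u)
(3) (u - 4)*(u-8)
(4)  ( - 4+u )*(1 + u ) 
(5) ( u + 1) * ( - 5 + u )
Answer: 4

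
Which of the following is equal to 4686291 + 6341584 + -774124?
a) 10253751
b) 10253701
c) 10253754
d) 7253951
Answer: a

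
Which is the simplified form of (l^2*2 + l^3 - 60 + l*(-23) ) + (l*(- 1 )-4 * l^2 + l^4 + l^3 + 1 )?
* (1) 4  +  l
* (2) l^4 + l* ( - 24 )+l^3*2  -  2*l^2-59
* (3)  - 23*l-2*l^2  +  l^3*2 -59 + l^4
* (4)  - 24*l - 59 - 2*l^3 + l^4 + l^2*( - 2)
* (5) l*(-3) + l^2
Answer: 2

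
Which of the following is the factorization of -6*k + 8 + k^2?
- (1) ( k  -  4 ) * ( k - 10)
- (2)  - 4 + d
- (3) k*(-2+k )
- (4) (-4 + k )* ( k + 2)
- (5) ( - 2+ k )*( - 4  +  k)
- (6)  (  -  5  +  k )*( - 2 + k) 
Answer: 5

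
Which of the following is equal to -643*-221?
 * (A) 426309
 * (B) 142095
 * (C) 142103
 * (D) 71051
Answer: C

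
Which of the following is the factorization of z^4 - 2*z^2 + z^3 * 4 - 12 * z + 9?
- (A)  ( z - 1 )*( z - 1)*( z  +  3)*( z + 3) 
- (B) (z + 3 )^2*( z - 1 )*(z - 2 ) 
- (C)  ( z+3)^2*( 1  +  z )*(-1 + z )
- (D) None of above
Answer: A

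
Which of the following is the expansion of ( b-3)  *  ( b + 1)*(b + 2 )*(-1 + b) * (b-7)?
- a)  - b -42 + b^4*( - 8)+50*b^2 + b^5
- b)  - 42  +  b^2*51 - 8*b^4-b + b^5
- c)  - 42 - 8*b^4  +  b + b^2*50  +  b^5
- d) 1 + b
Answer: a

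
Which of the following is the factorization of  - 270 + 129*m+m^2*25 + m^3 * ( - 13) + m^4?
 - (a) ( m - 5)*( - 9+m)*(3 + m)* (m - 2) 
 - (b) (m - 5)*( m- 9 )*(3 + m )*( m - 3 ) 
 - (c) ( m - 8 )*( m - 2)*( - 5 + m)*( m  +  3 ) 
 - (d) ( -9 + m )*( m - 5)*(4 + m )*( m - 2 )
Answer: a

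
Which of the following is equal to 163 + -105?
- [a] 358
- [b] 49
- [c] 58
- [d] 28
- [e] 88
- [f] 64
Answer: c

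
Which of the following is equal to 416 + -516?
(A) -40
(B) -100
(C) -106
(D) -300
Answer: B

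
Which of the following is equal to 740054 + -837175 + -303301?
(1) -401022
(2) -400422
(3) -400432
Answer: 2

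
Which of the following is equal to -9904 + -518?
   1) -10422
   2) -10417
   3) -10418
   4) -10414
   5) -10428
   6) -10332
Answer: 1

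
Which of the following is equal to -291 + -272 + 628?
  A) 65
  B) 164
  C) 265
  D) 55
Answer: A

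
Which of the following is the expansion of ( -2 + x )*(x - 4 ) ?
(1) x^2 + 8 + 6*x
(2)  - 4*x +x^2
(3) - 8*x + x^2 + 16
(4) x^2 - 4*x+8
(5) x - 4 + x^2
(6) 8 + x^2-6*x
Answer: 6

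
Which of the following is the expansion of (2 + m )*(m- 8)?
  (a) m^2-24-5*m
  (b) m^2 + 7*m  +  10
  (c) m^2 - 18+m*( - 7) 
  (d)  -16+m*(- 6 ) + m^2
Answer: d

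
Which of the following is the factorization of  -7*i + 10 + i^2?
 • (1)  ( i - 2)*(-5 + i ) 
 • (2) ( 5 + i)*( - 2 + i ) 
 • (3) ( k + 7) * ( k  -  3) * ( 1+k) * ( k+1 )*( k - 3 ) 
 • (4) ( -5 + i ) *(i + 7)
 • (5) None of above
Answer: 1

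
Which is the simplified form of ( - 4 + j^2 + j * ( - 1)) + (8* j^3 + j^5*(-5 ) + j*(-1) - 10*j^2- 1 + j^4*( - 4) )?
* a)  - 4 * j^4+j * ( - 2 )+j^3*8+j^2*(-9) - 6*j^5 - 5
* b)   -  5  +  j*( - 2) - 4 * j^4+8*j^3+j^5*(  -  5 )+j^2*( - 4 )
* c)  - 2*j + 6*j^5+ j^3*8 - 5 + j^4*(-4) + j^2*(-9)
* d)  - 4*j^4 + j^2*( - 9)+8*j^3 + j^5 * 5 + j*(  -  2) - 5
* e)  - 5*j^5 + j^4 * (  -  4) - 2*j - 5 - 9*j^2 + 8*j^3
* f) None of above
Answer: e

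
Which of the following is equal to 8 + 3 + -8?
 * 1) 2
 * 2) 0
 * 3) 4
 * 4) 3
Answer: 4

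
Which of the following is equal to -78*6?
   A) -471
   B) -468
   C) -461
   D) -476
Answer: B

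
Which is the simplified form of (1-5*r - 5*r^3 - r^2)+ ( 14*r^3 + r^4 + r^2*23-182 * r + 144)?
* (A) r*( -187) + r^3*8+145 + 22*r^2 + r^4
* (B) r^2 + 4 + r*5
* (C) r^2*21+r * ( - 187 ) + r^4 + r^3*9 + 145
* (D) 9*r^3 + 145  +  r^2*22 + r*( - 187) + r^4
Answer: D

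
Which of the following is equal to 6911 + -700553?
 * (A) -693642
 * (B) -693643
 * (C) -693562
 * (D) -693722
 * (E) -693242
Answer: A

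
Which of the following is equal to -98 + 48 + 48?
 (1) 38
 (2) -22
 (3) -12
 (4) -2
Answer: 4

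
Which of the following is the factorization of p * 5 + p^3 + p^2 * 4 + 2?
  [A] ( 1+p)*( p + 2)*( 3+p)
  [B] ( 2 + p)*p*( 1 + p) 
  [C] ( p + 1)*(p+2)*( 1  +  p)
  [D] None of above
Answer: C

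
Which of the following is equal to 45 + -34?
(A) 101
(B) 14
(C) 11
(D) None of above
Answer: C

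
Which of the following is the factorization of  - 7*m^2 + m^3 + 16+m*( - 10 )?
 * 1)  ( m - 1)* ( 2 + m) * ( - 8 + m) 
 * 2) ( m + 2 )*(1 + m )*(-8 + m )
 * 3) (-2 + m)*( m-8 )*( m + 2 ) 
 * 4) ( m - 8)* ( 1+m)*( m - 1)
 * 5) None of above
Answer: 1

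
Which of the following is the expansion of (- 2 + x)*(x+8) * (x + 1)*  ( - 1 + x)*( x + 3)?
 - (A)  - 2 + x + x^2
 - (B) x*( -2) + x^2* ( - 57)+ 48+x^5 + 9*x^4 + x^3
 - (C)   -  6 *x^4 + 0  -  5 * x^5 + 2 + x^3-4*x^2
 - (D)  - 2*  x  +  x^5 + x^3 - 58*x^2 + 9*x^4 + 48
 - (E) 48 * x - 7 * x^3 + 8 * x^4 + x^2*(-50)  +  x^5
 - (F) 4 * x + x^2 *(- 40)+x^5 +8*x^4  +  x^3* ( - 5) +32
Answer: B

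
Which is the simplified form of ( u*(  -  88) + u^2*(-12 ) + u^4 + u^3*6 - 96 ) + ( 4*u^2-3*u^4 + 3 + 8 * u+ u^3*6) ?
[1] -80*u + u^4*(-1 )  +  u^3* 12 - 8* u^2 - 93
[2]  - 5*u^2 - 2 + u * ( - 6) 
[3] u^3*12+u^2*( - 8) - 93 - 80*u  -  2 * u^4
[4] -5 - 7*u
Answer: 3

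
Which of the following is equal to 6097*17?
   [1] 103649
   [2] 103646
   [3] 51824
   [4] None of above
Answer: 1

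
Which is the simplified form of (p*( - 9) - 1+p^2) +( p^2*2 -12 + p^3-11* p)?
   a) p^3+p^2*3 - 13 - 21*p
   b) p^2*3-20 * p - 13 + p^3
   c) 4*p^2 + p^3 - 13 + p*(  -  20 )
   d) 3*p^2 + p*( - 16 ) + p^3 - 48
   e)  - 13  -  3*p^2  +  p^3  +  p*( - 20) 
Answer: b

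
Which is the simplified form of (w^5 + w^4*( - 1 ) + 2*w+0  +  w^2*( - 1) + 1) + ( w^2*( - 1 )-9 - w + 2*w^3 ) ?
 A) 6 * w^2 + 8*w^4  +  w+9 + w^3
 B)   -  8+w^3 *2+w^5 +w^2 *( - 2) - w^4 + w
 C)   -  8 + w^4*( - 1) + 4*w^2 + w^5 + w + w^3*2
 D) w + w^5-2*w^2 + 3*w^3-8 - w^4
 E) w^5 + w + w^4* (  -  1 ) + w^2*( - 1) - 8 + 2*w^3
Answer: B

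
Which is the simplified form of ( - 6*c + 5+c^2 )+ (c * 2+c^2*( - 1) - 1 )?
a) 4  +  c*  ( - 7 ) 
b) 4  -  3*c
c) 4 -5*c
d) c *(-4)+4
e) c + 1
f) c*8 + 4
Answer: d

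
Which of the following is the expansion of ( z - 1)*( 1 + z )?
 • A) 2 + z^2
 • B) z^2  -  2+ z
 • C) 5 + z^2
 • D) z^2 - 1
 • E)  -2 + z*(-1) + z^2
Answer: D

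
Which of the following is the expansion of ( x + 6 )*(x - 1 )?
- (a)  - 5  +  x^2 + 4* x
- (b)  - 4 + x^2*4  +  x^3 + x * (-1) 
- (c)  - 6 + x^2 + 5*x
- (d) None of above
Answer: c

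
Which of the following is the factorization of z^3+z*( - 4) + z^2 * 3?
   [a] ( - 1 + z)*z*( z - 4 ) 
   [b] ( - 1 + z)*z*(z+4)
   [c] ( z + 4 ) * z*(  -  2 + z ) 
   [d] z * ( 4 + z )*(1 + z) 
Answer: b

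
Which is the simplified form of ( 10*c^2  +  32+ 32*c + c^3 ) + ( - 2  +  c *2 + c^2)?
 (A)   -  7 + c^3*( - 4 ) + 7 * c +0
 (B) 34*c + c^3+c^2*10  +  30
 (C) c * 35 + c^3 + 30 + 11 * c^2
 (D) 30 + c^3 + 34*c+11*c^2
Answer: D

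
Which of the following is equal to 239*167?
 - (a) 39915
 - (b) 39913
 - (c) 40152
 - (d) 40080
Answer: b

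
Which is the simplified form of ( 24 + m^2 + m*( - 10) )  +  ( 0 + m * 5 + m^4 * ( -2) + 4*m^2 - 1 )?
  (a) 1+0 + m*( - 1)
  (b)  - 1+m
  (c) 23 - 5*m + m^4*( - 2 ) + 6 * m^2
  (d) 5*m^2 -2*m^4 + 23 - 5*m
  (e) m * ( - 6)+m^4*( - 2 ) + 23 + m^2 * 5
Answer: d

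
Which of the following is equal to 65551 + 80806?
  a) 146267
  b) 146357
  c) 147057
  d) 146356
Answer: b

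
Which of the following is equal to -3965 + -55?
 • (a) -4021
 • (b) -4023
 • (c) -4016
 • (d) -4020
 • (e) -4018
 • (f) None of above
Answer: d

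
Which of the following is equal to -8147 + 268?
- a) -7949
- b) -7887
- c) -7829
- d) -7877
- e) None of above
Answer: e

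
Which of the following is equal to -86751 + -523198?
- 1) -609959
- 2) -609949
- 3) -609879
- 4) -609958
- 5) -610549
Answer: 2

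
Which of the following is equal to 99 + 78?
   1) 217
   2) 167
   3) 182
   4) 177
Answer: 4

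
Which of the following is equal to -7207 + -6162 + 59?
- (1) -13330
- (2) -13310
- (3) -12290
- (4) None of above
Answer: 2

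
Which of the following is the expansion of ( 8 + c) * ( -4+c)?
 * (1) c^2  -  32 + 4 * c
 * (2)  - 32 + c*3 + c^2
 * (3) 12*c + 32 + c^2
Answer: 1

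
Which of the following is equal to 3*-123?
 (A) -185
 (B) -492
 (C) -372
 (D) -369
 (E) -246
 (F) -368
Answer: D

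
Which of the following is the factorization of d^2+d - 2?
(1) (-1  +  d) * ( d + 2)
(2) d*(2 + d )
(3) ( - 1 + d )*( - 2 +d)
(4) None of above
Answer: 1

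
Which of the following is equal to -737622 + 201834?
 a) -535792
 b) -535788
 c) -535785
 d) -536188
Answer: b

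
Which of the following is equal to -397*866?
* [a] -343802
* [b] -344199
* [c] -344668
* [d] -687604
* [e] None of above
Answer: a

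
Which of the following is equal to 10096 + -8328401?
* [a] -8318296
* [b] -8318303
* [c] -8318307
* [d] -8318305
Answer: d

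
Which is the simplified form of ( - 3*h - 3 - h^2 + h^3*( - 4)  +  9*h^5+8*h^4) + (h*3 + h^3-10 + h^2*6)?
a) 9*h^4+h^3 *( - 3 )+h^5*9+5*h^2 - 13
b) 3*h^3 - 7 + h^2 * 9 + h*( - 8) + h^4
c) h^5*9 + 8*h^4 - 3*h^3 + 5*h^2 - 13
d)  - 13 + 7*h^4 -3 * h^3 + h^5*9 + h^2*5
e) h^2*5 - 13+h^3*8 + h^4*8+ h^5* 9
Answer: c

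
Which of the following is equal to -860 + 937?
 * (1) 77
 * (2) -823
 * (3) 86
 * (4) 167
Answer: 1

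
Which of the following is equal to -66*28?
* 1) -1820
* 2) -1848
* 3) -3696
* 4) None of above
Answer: 2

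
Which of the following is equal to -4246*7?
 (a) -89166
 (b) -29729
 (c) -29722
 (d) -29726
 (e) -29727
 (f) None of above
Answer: c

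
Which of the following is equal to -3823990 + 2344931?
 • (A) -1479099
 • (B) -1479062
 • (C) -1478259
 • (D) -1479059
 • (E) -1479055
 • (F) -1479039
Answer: D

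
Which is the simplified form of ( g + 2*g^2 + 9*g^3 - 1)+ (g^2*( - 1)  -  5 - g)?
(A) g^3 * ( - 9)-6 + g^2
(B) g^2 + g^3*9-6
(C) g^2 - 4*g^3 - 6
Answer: B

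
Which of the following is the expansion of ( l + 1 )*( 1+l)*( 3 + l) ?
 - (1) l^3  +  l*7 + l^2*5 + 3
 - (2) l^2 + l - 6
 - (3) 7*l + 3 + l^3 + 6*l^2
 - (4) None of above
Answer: 1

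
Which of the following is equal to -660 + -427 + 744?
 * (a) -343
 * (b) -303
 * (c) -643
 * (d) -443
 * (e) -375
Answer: a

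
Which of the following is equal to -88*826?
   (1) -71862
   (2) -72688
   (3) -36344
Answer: 2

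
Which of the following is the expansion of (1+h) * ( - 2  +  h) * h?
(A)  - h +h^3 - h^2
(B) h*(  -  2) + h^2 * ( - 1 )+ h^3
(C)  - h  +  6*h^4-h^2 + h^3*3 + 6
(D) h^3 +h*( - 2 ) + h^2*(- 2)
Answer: B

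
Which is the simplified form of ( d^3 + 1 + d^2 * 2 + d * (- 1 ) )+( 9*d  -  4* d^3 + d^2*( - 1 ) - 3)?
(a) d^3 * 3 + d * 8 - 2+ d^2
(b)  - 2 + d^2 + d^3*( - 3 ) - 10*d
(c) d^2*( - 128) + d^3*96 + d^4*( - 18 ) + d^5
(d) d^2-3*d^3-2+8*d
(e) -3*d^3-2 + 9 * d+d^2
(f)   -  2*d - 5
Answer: d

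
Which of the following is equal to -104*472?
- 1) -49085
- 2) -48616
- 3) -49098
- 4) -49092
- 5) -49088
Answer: 5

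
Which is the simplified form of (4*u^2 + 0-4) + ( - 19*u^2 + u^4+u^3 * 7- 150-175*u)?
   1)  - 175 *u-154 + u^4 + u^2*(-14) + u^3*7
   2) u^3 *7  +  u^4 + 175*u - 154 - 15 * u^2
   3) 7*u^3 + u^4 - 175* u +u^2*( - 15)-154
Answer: 3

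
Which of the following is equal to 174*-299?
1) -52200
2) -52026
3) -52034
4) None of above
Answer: 2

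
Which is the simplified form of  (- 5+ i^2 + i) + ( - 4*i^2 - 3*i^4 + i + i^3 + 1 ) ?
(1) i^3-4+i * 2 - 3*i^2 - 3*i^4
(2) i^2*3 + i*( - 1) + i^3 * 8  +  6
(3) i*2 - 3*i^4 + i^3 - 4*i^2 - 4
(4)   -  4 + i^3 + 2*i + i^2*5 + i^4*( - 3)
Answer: 1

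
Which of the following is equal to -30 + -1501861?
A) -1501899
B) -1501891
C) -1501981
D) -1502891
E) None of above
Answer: B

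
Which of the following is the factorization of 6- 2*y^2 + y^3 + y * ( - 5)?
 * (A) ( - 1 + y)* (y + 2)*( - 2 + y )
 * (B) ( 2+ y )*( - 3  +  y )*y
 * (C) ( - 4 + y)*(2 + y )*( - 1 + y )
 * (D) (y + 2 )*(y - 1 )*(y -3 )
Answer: D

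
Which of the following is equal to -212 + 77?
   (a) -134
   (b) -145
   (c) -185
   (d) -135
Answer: d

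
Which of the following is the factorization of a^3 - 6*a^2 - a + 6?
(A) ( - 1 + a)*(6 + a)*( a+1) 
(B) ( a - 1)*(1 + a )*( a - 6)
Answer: B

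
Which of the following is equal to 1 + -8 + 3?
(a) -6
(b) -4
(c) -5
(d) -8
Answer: b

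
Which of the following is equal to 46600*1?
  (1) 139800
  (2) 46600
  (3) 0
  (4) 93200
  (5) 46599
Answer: 2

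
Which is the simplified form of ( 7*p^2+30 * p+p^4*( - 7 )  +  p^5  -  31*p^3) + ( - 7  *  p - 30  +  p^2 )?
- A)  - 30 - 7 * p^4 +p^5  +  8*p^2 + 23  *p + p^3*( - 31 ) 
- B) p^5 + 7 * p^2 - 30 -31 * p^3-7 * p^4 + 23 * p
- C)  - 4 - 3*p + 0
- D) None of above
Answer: A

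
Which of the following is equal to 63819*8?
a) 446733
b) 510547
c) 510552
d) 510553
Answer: c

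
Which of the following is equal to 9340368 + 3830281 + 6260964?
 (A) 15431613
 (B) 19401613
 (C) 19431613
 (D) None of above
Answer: C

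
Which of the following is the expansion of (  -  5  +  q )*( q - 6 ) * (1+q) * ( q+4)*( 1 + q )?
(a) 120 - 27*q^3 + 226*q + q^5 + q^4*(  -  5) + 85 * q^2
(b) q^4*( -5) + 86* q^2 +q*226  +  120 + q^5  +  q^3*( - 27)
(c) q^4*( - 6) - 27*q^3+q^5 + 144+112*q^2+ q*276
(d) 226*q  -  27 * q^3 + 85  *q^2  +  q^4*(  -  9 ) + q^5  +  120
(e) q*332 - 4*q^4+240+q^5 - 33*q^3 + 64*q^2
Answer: a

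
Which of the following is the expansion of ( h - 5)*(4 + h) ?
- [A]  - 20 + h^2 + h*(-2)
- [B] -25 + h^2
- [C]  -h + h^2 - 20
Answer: C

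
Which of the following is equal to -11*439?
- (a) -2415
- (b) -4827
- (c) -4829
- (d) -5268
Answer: c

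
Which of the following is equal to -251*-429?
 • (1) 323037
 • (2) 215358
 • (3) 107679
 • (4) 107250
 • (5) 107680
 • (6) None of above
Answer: 3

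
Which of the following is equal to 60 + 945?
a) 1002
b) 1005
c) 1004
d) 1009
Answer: b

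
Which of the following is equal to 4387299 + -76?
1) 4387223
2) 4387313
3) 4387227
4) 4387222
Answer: 1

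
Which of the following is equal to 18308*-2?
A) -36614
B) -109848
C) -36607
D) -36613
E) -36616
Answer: E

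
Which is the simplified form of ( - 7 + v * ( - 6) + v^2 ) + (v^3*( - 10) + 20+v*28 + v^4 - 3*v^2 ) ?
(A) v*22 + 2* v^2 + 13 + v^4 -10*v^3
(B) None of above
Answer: B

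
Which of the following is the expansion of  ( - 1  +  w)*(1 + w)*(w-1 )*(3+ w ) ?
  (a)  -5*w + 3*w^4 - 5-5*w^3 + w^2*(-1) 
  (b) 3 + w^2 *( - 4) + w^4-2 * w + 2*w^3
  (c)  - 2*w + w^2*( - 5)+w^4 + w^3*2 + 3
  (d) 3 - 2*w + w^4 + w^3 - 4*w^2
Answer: b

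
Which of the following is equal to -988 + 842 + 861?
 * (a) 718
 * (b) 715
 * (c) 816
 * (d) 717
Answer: b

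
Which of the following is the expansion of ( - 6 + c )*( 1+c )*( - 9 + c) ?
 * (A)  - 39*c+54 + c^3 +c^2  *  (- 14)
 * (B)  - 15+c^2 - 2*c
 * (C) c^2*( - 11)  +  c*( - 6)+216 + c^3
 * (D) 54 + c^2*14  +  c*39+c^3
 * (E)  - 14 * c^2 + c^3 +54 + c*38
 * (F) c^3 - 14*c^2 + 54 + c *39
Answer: F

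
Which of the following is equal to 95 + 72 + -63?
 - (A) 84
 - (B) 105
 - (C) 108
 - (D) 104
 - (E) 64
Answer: D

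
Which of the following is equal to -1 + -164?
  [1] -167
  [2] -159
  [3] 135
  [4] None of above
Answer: 4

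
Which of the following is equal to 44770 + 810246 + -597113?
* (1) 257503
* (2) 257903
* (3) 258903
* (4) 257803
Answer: 2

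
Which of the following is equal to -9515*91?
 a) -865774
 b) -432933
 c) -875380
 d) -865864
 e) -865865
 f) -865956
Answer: e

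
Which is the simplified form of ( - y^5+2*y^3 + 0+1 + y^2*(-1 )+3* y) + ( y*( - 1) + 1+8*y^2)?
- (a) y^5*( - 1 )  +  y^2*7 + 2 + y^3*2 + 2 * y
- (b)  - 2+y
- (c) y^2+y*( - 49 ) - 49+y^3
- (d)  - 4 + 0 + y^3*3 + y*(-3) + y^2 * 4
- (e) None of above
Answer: a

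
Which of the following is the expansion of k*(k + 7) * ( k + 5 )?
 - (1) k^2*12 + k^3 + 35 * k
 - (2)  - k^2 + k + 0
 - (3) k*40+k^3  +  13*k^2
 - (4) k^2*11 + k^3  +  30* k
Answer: 1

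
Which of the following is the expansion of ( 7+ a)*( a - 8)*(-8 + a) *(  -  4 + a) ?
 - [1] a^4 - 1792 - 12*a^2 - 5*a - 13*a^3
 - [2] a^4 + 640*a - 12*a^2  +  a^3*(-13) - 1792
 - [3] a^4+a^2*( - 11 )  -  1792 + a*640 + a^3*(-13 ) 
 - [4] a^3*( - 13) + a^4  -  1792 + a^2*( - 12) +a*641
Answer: 2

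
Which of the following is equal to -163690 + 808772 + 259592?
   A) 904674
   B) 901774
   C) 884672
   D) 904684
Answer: A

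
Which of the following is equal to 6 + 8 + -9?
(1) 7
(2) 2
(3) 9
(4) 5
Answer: 4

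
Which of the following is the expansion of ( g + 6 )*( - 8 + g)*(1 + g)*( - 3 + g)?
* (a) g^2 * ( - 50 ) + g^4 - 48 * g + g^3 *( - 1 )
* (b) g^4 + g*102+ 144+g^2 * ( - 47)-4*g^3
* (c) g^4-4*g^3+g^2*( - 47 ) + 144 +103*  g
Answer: b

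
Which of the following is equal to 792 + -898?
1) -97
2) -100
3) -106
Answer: 3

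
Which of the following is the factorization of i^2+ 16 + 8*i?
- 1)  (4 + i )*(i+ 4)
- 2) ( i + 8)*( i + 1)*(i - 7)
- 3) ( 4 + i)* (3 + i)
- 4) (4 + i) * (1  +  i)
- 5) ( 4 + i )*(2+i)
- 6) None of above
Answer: 1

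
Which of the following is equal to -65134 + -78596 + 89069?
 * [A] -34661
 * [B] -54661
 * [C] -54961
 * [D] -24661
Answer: B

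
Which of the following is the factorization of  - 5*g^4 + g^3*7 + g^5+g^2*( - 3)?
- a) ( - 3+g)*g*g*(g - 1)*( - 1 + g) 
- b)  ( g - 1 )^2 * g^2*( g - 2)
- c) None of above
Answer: a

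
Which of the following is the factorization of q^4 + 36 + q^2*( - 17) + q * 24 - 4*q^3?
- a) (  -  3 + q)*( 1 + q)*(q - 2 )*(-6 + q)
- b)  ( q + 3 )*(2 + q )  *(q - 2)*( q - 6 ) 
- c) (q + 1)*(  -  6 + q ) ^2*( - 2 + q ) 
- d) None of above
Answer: d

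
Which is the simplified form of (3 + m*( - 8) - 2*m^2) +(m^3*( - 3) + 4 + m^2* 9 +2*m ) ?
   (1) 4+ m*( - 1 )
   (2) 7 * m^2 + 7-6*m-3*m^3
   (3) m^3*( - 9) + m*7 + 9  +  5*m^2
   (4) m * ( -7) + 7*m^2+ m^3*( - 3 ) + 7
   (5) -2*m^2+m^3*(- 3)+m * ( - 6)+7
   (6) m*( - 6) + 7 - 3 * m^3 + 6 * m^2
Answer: 2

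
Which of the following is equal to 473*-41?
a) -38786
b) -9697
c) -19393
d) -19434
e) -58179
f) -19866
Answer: c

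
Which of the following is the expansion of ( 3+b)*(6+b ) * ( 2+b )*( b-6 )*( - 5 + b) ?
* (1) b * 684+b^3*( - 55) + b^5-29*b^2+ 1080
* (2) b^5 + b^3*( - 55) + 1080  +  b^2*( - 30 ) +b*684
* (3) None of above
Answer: 2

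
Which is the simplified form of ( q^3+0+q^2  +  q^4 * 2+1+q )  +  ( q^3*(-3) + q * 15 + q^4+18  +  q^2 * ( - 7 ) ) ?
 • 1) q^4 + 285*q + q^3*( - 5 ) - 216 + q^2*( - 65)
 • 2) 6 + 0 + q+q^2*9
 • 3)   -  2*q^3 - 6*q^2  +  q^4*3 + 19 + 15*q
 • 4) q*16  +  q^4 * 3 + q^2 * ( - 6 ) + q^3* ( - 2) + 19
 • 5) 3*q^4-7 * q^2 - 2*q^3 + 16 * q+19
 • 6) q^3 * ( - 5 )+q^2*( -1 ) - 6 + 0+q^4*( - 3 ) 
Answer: 4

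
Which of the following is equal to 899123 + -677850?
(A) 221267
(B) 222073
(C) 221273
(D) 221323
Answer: C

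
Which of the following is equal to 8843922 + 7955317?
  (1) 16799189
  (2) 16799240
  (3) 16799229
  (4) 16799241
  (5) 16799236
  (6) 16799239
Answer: 6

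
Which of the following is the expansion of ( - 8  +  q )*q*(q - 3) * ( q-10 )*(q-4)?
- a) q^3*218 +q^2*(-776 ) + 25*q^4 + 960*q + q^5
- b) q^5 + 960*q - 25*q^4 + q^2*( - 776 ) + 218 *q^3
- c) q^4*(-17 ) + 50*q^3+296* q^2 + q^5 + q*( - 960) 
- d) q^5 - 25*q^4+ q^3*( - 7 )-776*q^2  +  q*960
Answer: b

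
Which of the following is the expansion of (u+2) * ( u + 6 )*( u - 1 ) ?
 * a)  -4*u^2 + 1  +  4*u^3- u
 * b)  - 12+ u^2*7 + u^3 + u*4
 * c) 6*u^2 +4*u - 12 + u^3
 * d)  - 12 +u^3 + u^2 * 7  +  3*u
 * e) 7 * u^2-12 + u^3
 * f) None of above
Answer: b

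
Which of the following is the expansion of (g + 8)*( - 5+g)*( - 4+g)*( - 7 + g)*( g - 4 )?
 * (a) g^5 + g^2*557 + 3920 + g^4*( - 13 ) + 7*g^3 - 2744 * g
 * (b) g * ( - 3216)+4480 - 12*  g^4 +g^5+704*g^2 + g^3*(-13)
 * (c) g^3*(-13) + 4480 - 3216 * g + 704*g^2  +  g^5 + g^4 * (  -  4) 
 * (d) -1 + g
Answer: b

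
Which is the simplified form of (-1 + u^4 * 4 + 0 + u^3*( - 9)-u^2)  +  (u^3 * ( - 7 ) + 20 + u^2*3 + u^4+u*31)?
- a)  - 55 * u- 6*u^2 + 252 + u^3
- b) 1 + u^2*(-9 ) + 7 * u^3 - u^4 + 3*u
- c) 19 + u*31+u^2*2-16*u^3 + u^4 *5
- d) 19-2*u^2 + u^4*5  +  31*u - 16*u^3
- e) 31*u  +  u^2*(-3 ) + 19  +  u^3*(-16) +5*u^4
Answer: c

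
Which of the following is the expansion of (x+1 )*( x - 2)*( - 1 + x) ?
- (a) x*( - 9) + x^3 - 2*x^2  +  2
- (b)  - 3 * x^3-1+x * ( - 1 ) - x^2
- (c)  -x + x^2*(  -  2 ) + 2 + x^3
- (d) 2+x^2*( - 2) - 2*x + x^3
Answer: c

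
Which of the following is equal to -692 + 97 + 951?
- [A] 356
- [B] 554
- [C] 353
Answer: A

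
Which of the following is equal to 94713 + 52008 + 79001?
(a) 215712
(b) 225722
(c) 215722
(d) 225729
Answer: b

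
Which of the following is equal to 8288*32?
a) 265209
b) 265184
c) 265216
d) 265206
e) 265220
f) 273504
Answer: c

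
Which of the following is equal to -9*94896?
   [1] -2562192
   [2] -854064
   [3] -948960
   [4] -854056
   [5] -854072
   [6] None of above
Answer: 2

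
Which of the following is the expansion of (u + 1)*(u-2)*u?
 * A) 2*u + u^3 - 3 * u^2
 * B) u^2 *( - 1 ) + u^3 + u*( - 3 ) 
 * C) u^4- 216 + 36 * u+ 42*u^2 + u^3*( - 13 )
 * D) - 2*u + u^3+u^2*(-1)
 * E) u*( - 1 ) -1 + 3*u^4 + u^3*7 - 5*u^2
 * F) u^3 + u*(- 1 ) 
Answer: D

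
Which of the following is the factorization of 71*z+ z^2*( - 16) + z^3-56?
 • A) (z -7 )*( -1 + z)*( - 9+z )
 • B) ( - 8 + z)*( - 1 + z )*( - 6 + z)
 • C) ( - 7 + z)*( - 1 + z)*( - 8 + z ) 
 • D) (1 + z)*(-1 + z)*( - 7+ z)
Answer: C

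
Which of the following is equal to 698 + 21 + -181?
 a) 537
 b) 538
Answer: b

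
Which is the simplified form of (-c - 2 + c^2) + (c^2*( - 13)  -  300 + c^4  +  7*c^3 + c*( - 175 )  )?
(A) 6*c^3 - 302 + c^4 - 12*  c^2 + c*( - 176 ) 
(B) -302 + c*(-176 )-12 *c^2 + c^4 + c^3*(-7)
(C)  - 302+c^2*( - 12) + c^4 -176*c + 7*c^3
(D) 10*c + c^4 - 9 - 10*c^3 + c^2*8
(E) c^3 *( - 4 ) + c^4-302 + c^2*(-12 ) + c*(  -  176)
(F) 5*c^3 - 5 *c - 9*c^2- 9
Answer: C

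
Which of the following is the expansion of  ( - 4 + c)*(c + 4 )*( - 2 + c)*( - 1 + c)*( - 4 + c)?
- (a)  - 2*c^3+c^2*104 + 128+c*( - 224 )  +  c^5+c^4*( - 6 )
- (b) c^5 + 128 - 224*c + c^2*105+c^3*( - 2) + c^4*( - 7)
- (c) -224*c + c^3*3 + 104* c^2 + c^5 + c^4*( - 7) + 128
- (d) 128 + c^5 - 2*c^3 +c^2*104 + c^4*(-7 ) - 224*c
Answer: d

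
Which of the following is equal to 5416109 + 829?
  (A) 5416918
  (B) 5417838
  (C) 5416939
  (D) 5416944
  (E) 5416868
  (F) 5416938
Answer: F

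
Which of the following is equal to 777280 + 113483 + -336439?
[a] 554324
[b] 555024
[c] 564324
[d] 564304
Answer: a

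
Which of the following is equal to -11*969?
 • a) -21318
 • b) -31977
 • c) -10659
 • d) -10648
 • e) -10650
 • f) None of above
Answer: c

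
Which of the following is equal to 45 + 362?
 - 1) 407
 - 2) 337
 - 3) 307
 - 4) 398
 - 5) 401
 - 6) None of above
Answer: 1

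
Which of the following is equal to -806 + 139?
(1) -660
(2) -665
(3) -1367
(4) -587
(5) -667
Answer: 5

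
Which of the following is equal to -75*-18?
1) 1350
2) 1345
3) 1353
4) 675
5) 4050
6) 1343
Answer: 1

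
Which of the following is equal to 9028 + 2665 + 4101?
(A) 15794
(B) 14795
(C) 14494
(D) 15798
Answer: A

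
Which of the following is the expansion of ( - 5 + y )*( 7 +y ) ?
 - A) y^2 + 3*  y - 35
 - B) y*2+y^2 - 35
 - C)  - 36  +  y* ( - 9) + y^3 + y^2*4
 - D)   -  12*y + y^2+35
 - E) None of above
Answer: B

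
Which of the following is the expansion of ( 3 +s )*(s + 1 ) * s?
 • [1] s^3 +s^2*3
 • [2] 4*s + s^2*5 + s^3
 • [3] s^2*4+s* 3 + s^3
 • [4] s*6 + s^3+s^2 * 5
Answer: 3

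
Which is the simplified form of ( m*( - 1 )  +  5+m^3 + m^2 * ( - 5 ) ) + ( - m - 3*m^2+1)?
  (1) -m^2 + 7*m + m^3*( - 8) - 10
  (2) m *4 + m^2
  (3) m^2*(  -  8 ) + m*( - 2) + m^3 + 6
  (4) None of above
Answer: 3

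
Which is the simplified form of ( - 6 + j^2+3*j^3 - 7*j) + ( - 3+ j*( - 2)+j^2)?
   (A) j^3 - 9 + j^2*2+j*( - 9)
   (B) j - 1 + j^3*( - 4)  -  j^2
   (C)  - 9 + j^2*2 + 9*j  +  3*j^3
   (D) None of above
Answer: D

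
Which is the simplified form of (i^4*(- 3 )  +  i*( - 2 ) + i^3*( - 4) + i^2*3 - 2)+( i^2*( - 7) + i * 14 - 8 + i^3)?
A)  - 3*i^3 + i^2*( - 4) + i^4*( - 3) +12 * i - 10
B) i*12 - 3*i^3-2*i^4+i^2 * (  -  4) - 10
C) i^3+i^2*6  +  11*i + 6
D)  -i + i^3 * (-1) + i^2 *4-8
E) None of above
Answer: A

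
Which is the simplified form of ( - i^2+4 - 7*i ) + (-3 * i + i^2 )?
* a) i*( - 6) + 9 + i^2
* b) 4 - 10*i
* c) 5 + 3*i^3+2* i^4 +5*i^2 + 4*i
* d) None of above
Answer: b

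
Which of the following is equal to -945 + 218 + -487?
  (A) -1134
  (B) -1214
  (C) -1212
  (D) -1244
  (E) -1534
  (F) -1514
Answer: B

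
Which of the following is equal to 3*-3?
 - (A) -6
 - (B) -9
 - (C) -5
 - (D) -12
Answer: B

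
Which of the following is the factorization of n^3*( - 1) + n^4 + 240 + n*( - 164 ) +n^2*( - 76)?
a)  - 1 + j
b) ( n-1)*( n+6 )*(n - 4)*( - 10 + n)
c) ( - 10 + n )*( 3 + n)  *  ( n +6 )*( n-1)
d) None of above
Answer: d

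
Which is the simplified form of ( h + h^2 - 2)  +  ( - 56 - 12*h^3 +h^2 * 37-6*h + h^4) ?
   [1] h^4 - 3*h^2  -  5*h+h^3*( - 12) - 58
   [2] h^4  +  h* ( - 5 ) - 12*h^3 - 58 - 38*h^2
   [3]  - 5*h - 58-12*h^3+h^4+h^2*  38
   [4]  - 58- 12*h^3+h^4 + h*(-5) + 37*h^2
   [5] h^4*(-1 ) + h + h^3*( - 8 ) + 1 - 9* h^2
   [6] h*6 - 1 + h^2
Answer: 3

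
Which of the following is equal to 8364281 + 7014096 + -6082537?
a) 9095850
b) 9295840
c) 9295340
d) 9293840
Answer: b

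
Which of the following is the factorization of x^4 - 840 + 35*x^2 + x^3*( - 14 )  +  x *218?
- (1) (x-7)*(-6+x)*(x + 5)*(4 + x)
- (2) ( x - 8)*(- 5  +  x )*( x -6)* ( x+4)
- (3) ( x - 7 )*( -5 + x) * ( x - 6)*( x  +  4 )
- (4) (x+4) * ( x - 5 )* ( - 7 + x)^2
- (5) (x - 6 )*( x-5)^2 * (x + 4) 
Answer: 3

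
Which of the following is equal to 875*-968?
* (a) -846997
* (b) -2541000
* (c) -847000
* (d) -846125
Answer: c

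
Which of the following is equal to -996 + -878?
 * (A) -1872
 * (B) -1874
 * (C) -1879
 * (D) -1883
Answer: B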